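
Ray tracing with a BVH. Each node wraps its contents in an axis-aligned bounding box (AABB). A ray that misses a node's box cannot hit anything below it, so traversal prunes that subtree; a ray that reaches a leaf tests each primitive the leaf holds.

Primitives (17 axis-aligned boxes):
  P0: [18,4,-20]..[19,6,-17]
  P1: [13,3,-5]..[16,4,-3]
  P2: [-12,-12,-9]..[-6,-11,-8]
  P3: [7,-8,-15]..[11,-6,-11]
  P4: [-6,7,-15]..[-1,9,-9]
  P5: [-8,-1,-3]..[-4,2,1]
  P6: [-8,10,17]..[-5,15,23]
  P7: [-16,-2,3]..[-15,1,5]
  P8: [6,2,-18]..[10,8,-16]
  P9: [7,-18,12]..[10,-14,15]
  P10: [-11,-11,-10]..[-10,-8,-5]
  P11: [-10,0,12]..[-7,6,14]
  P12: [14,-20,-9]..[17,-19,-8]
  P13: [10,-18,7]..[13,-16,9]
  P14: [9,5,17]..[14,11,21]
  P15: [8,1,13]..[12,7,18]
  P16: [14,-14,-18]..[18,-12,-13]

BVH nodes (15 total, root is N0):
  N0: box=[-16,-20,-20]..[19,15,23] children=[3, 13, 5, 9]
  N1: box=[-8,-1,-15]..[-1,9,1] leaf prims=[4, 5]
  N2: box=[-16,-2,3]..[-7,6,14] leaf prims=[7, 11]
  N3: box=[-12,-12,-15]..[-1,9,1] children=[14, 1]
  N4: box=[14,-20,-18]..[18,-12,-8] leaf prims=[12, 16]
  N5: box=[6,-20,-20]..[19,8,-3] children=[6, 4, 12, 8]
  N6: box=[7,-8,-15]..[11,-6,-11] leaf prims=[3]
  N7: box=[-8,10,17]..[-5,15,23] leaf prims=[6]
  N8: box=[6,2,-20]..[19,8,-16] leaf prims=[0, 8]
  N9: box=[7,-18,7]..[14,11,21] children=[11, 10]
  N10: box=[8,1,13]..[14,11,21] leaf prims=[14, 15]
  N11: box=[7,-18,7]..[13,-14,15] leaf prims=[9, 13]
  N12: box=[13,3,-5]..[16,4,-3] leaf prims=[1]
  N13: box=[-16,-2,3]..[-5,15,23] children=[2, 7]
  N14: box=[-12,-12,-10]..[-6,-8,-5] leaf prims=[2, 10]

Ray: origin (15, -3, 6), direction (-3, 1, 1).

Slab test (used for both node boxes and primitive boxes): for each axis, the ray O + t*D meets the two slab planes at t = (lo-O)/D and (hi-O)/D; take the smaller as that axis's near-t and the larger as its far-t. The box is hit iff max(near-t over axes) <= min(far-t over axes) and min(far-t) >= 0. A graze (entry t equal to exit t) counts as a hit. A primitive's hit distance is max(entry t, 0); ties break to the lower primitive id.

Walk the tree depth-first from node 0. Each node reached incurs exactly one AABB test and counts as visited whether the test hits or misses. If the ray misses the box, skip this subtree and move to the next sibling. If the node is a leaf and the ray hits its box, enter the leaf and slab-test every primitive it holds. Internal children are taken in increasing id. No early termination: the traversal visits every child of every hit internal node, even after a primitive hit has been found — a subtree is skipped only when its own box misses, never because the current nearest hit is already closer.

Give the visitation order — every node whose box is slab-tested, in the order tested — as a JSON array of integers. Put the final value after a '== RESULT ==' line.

Traverse from the root:
N0 x:[-4/3,31/3] y:[-17,18] z:[-26,17] -> hit [-4/3,31/3], descend [3, 5, 9, 13]
  N3 x:[16/3,9] y:[-9,12] z:[-21,-5] -> miss, prune
  N5 x:[-4/3,3] y:[-17,11] z:[-26,-9] -> miss, prune
  N9 x:[1/3,8/3] y:[-15,14] z:[1,15] -> hit [1,8/3], descend [10, 11]
    N10 x:[1/3,7/3] y:[4,14] z:[7,15] -> miss, prune
    N11 x:[2/3,8/3] y:[-15,-11] z:[1,9] -> miss, prune
  N13 x:[20/3,31/3] y:[1,18] z:[-3,17] -> hit [20/3,31/3], descend [2, 7]
    N2 x:[22/3,31/3] y:[1,9] z:[-3,8] -> hit [22/3,8] leaf, test {P7(miss), P11@t=22/3}
    N7 x:[20/3,23/3] y:[13,18] z:[11,17] -> miss, prune

9 AABB tests over nodes [0, 3, 5, 9, 10, 11, 13, 2, 7]; 1 leaf entered; closest P11.

== RESULT ==
[0, 3, 5, 9, 10, 11, 13, 2, 7]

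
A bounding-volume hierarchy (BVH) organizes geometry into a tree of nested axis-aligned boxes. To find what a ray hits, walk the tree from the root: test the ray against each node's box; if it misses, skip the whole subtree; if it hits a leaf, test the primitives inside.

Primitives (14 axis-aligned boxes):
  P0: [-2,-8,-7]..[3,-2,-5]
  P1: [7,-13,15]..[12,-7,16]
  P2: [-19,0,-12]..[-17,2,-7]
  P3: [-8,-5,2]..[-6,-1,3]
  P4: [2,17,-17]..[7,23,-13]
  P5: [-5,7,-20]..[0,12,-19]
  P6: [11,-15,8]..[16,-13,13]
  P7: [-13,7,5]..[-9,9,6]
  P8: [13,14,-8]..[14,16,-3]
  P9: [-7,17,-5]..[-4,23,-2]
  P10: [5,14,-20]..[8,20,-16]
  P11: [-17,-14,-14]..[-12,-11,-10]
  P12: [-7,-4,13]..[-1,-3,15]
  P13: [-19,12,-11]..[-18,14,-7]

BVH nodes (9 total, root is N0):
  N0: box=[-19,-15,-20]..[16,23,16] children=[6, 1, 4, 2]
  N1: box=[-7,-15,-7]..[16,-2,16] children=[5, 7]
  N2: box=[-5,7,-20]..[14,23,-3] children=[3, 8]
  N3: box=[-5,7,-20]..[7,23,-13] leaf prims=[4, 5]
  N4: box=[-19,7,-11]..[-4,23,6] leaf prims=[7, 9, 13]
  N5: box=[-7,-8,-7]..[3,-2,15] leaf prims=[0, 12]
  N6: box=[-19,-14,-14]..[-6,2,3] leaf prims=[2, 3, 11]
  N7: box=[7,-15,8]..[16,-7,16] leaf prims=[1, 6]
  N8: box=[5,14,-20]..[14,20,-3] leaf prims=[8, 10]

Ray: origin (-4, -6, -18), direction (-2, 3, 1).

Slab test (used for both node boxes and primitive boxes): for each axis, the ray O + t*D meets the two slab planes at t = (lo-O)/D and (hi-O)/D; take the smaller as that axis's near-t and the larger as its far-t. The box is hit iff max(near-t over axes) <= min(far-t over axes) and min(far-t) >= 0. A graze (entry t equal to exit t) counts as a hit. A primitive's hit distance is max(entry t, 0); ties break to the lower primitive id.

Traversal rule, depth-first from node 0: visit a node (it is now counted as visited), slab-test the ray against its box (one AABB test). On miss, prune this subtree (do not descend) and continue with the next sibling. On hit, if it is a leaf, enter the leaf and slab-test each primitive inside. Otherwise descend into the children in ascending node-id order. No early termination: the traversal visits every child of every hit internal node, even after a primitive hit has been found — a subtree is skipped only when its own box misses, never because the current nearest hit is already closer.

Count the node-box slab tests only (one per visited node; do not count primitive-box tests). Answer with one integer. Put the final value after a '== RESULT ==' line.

Walk:
N0 x:[-10,15/2] y:[-3,29/3] z:[-2,34] -> hit [-2,15/2], descend [1, 2, 4, 6]
  N1 x:[-10,3/2] y:[-3,4/3] z:[11,34] -> miss, prune
  N2 x:[-9,1/2] y:[13/3,29/3] z:[-2,15] -> miss, prune
  N4 x:[0,15/2] y:[13/3,29/3] z:[7,24] -> hit [7,15/2] leaf, test {P7(miss), P9(miss), P13(miss)}
  N6 x:[1,15/2] y:[-8/3,8/3] z:[4,21] -> miss, prune

order=[0, 1, 2, 4, 6]  |boxes|=5  |leaves|=1  hit=miss

== RESULT ==
5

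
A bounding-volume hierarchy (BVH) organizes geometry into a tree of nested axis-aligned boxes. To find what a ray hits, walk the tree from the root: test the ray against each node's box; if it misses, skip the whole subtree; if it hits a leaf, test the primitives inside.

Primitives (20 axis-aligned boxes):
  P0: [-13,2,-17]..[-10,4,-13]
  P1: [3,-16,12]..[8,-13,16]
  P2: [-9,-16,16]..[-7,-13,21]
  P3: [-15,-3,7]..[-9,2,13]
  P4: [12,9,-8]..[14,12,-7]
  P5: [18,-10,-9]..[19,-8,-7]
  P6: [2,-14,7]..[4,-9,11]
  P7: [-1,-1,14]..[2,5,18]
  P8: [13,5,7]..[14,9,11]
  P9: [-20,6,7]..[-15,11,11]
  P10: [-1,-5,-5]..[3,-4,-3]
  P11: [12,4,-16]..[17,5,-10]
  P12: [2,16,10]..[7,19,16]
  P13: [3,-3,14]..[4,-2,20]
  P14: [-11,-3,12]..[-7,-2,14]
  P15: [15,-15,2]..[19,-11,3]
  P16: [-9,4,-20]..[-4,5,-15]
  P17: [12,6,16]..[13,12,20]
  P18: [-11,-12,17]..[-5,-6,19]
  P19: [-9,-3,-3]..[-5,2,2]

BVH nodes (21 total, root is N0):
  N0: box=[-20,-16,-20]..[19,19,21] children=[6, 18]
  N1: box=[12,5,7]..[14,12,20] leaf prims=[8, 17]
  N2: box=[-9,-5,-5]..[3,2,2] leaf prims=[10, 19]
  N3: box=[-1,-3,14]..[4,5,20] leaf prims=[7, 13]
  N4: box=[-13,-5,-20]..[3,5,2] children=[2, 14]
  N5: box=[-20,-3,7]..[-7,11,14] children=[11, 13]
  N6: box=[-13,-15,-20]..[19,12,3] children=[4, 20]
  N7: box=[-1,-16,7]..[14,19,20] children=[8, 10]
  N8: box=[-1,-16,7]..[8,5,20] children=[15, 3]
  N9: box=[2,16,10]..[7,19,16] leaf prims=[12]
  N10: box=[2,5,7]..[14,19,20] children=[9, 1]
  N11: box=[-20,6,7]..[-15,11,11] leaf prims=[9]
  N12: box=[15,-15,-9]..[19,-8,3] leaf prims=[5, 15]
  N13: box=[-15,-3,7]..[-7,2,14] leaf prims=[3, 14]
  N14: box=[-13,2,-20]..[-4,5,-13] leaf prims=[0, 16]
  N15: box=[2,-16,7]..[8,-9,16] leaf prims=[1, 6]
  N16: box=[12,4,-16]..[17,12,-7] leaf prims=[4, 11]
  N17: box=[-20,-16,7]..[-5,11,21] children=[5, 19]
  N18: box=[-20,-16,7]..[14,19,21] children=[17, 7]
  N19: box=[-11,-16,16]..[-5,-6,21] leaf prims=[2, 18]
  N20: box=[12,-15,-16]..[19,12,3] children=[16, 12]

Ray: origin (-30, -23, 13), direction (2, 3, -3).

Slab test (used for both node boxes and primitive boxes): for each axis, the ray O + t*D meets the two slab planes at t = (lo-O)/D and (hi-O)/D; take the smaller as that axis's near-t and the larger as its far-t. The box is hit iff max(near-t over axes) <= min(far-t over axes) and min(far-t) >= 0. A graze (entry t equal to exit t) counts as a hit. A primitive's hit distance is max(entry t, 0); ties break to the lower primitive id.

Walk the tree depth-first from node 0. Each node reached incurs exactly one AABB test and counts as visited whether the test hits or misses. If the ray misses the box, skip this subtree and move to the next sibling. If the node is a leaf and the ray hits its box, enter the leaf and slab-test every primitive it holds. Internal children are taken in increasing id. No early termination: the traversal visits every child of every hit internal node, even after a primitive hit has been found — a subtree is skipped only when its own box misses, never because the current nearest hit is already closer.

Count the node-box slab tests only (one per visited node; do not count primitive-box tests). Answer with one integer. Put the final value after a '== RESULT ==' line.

Walk:
N0 x:[5,49/2] y:[7/3,14] z:[-8/3,11] -> hit [5,11], descend [6, 18]
  N6 x:[17/2,49/2] y:[8/3,35/3] z:[10/3,11] -> hit [17/2,11], descend [4, 20]
    N4 x:[17/2,33/2] y:[6,28/3] z:[11/3,11] -> hit [17/2,28/3], descend [2, 14]
      N2 x:[21/2,33/2] y:[6,25/3] z:[11/3,6] -> miss, prune
      N14 x:[17/2,13] y:[25/3,28/3] z:[26/3,11] -> hit [26/3,28/3] leaf, test {P0@t=26/3, P16(miss)}
    N20 x:[21,49/2] y:[8/3,35/3] z:[10/3,29/3] -> miss, prune
  N18 x:[5,22] y:[7/3,14] z:[-8/3,2] -> miss, prune

order=[0, 6, 4, 2, 14, 20, 18]  |boxes|=7  |leaves|=1  hit=P0

== RESULT ==
7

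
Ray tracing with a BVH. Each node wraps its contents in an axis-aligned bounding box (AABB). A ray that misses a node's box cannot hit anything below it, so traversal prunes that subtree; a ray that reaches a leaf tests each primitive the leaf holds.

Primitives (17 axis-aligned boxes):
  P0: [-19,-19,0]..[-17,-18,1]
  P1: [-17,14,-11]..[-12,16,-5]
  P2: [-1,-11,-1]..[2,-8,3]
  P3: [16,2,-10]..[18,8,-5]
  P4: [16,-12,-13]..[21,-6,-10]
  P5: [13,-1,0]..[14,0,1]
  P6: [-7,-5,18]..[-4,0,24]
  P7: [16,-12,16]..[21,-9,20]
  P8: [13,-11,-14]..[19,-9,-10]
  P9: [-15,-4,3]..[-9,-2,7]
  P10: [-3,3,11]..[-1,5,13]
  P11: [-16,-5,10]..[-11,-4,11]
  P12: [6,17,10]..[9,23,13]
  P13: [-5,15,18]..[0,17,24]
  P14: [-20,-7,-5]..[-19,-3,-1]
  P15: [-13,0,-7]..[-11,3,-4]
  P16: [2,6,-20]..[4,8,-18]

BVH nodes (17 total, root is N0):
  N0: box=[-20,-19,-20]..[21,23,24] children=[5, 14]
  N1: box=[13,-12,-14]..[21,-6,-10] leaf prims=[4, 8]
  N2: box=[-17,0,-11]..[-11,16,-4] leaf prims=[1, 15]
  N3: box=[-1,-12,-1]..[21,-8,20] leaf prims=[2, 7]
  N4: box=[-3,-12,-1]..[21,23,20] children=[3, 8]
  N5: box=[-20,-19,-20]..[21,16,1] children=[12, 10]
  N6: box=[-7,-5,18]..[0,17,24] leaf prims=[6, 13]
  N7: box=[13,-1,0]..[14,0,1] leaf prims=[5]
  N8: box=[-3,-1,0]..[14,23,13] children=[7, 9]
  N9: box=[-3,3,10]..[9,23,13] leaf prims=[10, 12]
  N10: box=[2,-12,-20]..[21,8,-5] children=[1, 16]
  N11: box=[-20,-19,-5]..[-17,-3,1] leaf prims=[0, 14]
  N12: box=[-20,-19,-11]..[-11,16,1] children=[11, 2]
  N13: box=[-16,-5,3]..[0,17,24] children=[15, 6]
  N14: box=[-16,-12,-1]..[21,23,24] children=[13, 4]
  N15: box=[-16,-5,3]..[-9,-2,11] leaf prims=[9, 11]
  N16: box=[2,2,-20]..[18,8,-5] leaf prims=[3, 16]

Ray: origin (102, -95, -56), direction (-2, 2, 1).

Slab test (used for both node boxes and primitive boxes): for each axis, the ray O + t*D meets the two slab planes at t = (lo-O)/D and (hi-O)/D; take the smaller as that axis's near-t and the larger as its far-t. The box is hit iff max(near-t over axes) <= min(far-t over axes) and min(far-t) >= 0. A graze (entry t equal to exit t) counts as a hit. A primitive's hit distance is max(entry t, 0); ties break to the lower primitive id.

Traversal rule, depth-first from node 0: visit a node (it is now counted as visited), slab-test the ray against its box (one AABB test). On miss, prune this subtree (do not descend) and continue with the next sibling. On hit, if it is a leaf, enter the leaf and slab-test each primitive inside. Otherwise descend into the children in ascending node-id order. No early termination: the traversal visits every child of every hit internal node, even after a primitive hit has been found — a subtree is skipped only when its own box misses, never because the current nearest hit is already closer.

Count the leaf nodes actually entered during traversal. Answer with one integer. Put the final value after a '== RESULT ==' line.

Walk:
N0 x:[81/2,61] y:[38,59] z:[36,80] -> hit [81/2,59], descend [5, 14]
  N5 x:[81/2,61] y:[38,111/2] z:[36,57] -> hit [81/2,111/2], descend [10, 12]
    N10 x:[81/2,50] y:[83/2,103/2] z:[36,51] -> hit [83/2,50], descend [1, 16]
      N1 x:[81/2,89/2] y:[83/2,89/2] z:[42,46] -> hit [42,89/2] leaf, test {P4@t=43, P8@t=42}
      N16 x:[42,50] y:[97/2,103/2] z:[36,51] -> hit [97/2,50] leaf, test {P3(miss), P16(miss)}
    N12 x:[113/2,61] y:[38,111/2] z:[45,57] -> miss, prune
  N14 x:[81/2,59] y:[83/2,59] z:[55,80] -> hit [55,59], descend [4, 13]
    N4 x:[81/2,105/2] y:[83/2,59] z:[55,76] -> miss, prune
    N13 x:[51,59] y:[45,56] z:[59,80] -> miss, prune

Summary -> nodes [0, 5, 10, 1, 16, 12, 14, 4, 13]; box-tests=9; leaf-entries=2; first=P8

== RESULT ==
2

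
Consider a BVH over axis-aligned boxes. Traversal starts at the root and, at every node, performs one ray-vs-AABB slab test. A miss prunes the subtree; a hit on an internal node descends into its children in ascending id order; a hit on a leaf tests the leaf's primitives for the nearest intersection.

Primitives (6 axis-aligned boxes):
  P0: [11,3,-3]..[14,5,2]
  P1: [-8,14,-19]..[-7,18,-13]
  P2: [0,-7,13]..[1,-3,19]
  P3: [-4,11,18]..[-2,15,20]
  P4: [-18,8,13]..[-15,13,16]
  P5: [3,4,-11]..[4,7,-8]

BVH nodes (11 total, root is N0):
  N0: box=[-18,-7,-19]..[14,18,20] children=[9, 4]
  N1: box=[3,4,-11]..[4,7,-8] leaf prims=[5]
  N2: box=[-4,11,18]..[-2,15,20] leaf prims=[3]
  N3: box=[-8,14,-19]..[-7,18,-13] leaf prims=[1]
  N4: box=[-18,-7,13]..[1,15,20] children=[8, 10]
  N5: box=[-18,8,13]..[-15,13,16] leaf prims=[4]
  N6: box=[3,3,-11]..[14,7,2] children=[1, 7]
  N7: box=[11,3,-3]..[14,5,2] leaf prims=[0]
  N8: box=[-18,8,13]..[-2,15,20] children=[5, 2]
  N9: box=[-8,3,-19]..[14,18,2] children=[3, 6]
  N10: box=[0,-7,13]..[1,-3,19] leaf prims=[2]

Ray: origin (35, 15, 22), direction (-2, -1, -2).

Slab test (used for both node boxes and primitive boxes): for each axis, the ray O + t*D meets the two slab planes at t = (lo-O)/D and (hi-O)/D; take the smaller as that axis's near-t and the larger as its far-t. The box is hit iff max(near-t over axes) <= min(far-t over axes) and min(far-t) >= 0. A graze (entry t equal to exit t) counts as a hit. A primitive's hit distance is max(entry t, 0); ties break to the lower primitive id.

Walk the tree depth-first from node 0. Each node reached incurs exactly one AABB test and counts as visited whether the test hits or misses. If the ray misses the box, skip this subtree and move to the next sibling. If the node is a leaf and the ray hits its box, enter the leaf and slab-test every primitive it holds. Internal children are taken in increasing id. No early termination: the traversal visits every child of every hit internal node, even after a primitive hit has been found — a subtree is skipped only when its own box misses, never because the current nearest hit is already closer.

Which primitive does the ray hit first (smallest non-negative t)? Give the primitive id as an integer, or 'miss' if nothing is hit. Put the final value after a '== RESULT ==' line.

Trace the traversal:
N0 x:[21/2,53/2] y:[-3,22] z:[1,41/2] -> hit [21/2,41/2], descend [4, 9]
  N4 x:[17,53/2] y:[0,22] z:[1,9/2] -> miss, prune
  N9 x:[21/2,43/2] y:[-3,12] z:[10,41/2] -> hit [21/2,12], descend [3, 6]
    N3 x:[21,43/2] y:[-3,1] z:[35/2,41/2] -> miss, prune
    N6 x:[21/2,16] y:[8,12] z:[10,33/2] -> hit [21/2,12], descend [1, 7]
      N1 x:[31/2,16] y:[8,11] z:[15,33/2] -> miss, prune
      N7 x:[21/2,12] y:[10,12] z:[10,25/2] -> hit [21/2,12] leaf, test {P0@t=21/2}

Summary -> nodes [0, 4, 9, 3, 6, 1, 7]; box-tests=7; leaf-entries=1; first=P0

== RESULT ==
0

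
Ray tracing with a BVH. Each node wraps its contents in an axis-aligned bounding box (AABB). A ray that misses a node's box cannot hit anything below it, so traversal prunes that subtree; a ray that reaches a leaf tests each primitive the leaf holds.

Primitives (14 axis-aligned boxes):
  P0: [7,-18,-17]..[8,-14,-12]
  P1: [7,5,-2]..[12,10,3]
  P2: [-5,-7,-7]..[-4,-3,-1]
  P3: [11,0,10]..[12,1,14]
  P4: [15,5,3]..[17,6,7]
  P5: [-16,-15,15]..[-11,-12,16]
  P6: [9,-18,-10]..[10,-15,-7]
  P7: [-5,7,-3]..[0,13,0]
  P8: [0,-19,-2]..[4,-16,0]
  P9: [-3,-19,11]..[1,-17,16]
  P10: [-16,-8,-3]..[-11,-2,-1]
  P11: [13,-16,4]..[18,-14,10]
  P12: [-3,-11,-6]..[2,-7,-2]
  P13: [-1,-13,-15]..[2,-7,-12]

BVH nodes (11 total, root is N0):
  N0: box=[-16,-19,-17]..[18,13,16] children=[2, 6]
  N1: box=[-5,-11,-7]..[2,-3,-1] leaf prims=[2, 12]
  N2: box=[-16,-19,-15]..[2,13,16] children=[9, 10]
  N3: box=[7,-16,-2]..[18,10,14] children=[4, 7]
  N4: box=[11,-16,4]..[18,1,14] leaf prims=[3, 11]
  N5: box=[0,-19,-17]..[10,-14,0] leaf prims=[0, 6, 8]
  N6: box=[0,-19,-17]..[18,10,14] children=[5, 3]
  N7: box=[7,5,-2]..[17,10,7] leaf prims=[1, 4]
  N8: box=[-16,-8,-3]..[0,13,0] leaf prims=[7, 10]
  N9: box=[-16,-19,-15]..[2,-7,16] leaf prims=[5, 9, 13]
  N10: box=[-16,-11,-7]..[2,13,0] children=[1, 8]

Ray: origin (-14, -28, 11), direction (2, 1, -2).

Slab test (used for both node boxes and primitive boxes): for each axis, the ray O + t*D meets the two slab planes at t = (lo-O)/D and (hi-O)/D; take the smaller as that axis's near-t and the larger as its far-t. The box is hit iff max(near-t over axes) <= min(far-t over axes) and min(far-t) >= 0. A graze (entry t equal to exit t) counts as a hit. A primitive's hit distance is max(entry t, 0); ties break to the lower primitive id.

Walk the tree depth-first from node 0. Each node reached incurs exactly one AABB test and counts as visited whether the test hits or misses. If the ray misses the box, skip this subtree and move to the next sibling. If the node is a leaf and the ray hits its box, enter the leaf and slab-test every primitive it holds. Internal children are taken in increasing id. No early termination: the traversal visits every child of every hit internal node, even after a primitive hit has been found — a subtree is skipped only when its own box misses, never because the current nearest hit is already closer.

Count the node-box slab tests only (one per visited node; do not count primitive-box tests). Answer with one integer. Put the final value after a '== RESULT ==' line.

Trace the traversal:
N0 x:[-1,16] y:[9,41] z:[-5/2,14] -> hit [9,14], descend [2, 6]
  N2 x:[-1,8] y:[9,41] z:[-5/2,13] -> miss, prune
  N6 x:[7,16] y:[9,38] z:[-3/2,14] -> hit [9,14], descend [3, 5]
    N3 x:[21/2,16] y:[12,38] z:[-3/2,13/2] -> miss, prune
    N5 x:[7,12] y:[9,14] z:[11/2,14] -> hit [9,12] leaf, test {P0(miss), P6(miss), P8(miss)}

Summary -> nodes [0, 2, 6, 3, 5]; box-tests=5; leaf-entries=1; first=miss

== RESULT ==
5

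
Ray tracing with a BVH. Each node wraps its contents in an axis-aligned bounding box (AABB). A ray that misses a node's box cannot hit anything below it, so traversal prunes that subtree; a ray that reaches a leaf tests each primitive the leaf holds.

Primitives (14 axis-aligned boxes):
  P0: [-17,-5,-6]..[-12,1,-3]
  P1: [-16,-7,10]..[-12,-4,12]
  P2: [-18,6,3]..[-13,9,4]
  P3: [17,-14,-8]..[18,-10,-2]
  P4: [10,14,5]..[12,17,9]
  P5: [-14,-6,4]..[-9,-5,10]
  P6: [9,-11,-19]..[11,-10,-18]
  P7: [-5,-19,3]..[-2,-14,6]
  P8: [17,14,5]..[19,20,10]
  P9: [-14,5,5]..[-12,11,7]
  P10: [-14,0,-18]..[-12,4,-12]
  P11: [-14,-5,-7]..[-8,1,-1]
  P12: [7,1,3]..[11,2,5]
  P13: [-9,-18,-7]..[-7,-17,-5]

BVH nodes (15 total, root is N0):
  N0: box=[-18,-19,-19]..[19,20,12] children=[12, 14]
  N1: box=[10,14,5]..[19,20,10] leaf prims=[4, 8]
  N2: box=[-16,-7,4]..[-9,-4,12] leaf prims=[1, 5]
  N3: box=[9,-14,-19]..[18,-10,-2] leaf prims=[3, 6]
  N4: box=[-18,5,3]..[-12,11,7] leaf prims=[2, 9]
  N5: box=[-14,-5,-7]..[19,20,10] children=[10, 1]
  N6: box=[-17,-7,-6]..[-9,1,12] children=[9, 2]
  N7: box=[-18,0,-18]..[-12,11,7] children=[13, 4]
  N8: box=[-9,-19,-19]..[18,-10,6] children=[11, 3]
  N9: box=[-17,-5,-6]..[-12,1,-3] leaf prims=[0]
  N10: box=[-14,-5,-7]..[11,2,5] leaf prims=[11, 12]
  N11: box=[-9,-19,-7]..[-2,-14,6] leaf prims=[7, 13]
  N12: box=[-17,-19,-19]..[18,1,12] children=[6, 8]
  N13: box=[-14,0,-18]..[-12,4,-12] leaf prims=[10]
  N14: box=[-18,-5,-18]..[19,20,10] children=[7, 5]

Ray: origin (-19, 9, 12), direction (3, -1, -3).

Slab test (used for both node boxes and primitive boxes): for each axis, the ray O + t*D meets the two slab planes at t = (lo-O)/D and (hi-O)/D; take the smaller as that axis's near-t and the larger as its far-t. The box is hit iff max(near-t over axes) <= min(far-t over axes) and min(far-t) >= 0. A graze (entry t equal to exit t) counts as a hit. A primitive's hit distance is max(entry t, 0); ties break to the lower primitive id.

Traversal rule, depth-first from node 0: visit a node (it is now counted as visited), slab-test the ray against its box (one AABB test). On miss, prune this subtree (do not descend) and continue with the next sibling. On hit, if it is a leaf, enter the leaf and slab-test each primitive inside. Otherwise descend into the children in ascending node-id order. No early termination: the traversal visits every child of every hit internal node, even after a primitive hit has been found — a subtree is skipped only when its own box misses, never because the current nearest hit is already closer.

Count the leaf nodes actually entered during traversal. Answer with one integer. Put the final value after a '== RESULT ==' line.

Traverse from the root:
N0 x:[1/3,38/3] y:[-11,28] z:[0,31/3] -> hit [1/3,31/3], descend [12, 14]
  N12 x:[2/3,37/3] y:[8,28] z:[0,31/3] -> hit [8,31/3], descend [6, 8]
    N6 x:[2/3,10/3] y:[8,16] z:[0,6] -> miss, prune
    N8 x:[10/3,37/3] y:[19,28] z:[2,31/3] -> miss, prune
  N14 x:[1/3,38/3] y:[-11,14] z:[2/3,10] -> hit [2/3,10], descend [5, 7]
    N5 x:[5/3,38/3] y:[-11,14] z:[2/3,19/3] -> hit [5/3,19/3], descend [1, 10]
      N1 x:[29/3,38/3] y:[-11,-5] z:[2/3,7/3] -> miss, prune
      N10 x:[5/3,10] y:[7,14] z:[7/3,19/3] -> miss, prune
    N7 x:[1/3,7/3] y:[-2,9] z:[5/3,10] -> hit [5/3,7/3], descend [4, 13]
      N4 x:[1/3,7/3] y:[-2,4] z:[5/3,3] -> hit [5/3,7/3] leaf, test {P2(miss), P9@t=5/3}
      N13 x:[5/3,7/3] y:[5,9] z:[8,10] -> miss, prune

order=[0, 12, 6, 8, 14, 5, 1, 10, 7, 4, 13]  |boxes|=11  |leaves|=1  hit=P9

== RESULT ==
1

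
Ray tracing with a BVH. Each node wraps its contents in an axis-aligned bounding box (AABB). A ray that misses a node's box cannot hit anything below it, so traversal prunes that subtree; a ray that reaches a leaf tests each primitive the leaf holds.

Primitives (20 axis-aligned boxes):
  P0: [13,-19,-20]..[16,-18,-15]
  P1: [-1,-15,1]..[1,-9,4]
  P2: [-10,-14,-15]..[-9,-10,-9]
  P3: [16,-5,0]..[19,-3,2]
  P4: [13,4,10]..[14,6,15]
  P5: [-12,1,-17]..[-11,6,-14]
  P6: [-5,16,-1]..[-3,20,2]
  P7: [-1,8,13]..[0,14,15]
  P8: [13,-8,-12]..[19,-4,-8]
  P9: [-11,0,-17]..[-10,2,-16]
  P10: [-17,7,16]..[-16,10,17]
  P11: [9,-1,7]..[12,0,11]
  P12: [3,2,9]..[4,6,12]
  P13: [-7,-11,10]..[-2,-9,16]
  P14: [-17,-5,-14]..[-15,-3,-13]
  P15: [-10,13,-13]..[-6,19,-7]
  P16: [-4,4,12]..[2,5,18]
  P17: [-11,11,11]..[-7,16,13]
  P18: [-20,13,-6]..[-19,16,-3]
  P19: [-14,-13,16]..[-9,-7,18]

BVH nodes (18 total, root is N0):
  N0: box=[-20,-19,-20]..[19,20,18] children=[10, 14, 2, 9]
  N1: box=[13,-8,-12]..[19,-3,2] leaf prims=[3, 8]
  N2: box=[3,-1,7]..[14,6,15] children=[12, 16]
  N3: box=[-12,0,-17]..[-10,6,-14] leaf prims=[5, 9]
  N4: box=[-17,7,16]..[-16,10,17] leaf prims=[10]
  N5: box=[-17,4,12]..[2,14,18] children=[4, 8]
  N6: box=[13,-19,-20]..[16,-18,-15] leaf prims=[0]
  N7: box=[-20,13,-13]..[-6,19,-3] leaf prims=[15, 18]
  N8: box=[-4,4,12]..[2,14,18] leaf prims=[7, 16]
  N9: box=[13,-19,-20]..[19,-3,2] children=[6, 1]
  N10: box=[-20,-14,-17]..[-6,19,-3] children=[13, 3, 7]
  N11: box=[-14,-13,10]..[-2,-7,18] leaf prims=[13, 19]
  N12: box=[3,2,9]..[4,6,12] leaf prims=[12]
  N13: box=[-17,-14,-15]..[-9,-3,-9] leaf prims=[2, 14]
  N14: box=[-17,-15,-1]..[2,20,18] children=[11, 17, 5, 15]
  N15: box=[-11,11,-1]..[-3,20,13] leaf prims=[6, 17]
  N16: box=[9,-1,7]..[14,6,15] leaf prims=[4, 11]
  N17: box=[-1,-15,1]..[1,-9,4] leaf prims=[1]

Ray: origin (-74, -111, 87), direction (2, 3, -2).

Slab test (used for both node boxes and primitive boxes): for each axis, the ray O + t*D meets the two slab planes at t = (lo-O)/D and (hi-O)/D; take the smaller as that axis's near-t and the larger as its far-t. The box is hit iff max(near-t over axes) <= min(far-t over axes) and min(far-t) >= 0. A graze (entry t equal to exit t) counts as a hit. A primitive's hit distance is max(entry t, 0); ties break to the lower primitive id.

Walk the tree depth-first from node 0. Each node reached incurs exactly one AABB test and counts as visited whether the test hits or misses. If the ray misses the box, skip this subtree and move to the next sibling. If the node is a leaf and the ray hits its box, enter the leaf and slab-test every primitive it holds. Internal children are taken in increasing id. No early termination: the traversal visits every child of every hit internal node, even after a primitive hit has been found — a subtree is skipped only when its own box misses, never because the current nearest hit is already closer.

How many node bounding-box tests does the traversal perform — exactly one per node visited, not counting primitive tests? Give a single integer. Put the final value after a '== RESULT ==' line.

Trace the traversal:
N0 x:[27,93/2] y:[92/3,131/3] z:[69/2,107/2] -> hit [69/2,131/3], descend [2, 9, 10, 14]
  N2 x:[77/2,44] y:[110/3,39] z:[36,40] -> hit [77/2,39], descend [12, 16]
    N12 x:[77/2,39] y:[113/3,39] z:[75/2,39] -> hit [77/2,39] leaf, test {P12@t=77/2}
    N16 x:[83/2,44] y:[110/3,39] z:[36,40] -> miss, prune
  N9 x:[87/2,93/2] y:[92/3,36] z:[85/2,107/2] -> miss, prune
  N10 x:[27,34] y:[97/3,130/3] z:[45,52] -> miss, prune
  N14 x:[57/2,38] y:[32,131/3] z:[69/2,44] -> hit [69/2,38], descend [5, 11, 15, 17]
    N5 x:[57/2,38] y:[115/3,125/3] z:[69/2,75/2] -> miss, prune
    N11 x:[30,36] y:[98/3,104/3] z:[69/2,77/2] -> hit [69/2,104/3] leaf, test {P13(miss), P19(miss)}
    N15 x:[63/2,71/2] y:[122/3,131/3] z:[37,44] -> miss, prune
    N17 x:[73/2,75/2] y:[32,34] z:[83/2,43] -> miss, prune

Visited [0, 2, 12, 16, 9, 10, 14, 5, 11, 15, 17]. Tests: 11 box, 2 leaf. Nearest: P12.

== RESULT ==
11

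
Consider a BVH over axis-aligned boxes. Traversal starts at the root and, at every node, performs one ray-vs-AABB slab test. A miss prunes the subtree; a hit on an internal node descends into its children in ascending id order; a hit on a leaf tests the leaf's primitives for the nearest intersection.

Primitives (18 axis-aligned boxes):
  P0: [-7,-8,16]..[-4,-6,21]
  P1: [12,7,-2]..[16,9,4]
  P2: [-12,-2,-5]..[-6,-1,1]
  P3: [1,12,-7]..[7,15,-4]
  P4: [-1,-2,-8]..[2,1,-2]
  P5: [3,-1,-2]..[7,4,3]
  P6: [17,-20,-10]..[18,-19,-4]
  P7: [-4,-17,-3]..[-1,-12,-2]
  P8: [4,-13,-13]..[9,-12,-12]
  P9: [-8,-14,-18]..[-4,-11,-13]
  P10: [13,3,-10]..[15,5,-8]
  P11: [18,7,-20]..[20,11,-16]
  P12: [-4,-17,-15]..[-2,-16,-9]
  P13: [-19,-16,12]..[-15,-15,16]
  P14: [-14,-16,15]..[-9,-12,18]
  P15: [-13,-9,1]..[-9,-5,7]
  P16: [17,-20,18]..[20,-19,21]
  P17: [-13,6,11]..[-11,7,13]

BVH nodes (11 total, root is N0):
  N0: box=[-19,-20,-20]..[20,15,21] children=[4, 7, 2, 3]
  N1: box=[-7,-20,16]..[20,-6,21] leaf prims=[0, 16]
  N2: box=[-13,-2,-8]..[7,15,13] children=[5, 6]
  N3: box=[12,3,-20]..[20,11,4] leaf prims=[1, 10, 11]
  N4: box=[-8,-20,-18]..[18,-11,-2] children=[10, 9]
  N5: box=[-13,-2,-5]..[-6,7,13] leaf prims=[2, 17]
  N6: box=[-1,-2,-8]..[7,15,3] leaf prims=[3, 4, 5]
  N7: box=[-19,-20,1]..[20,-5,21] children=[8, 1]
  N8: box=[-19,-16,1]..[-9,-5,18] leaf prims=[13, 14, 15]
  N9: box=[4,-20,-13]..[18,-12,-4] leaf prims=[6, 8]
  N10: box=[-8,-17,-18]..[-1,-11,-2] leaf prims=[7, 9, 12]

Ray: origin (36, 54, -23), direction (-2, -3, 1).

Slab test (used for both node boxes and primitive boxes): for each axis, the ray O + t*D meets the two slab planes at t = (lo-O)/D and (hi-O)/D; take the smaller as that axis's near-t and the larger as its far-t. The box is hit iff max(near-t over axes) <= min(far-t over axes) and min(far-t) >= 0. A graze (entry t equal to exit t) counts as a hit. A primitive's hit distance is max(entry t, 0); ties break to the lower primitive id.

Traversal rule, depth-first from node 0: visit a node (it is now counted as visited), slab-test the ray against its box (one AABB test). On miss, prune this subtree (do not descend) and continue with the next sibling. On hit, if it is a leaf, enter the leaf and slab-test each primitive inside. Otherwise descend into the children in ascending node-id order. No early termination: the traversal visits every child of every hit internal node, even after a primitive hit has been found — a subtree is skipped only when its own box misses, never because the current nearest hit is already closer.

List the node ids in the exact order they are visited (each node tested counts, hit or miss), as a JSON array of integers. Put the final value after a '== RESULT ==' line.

Trace the traversal:
N0 x:[8,55/2] y:[13,74/3] z:[3,44] -> hit [13,74/3], descend [2, 3, 4, 7]
  N2 x:[29/2,49/2] y:[13,56/3] z:[15,36] -> hit [15,56/3], descend [5, 6]
    N5 x:[21,49/2] y:[47/3,56/3] z:[18,36] -> miss, prune
    N6 x:[29/2,37/2] y:[13,56/3] z:[15,26] -> hit [15,37/2] leaf, test {P3(miss), P4@t=53/3, P5(miss)}
  N3 x:[8,12] y:[43/3,17] z:[3,27] -> miss, prune
  N4 x:[9,22] y:[65/3,74/3] z:[5,21] -> miss, prune
  N7 x:[8,55/2] y:[59/3,74/3] z:[24,44] -> hit [24,74/3], descend [1, 8]
    N1 x:[8,43/2] y:[20,74/3] z:[39,44] -> miss, prune
    N8 x:[45/2,55/2] y:[59/3,70/3] z:[24,41] -> miss, prune

Summary -> nodes [0, 2, 5, 6, 3, 4, 7, 1, 8]; box-tests=9; leaf-entries=1; first=P4

== RESULT ==
[0, 2, 5, 6, 3, 4, 7, 1, 8]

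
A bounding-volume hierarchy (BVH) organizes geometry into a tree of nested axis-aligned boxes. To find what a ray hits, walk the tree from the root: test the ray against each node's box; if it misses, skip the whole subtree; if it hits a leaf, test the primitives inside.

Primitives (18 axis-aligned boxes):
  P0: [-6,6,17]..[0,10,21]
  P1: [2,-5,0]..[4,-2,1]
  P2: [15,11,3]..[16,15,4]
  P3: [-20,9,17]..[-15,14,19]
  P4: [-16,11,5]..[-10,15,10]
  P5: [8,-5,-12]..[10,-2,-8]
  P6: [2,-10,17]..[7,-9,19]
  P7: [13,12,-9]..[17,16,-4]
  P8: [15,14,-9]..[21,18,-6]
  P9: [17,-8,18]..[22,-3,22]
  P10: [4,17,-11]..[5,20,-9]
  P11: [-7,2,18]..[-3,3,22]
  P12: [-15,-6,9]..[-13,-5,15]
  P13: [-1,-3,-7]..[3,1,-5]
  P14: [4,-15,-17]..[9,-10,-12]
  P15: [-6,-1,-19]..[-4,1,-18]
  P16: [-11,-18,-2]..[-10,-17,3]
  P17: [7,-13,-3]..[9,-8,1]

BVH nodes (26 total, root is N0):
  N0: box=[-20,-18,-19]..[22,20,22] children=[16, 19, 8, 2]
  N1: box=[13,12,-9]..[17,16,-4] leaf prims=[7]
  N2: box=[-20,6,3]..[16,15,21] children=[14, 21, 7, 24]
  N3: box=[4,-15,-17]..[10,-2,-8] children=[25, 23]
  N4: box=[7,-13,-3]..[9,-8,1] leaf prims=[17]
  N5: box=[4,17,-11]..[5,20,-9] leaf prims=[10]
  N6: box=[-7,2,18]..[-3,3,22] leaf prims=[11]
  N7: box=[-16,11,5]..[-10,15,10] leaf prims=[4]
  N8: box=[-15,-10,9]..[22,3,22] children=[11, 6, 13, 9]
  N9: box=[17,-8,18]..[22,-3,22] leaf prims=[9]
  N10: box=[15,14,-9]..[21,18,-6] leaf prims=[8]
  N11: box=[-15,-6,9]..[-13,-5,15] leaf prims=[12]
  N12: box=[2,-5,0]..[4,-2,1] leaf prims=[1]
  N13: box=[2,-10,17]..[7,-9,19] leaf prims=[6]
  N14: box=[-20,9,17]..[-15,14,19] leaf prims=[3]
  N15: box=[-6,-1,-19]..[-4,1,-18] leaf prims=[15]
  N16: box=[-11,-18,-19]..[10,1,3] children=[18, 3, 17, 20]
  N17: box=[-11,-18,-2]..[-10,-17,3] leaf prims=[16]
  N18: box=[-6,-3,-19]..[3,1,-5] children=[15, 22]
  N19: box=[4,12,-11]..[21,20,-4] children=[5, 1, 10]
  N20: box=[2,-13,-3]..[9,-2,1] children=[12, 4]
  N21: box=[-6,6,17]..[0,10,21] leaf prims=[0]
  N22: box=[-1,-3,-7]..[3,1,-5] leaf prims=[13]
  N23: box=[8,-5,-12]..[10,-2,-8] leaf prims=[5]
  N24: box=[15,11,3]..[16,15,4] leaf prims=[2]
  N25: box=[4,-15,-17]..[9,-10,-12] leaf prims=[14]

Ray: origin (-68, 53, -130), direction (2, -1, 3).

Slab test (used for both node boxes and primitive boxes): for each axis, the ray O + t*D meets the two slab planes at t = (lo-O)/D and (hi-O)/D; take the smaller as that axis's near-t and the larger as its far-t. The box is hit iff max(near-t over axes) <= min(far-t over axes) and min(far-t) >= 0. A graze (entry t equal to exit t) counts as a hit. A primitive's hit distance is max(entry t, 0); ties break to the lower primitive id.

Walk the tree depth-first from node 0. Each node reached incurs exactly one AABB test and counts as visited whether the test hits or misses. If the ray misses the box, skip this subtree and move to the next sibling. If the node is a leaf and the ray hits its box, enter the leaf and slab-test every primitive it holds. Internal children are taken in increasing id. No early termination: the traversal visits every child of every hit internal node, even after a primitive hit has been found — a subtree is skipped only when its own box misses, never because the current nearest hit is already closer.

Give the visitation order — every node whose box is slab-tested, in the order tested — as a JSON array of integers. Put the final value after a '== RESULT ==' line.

Trace the traversal:
N0 x:[24,45] y:[33,71] z:[37,152/3] -> hit [37,45], descend [2, 8, 16, 19]
  N2 x:[24,42] y:[38,47] z:[133/3,151/3] -> miss, prune
  N8 x:[53/2,45] y:[50,63] z:[139/3,152/3] -> miss, prune
  N16 x:[57/2,39] y:[52,71] z:[37,133/3] -> miss, prune
  N19 x:[36,89/2] y:[33,41] z:[119/3,42] -> hit [119/3,41], descend [1, 5, 10]
    N1 x:[81/2,85/2] y:[37,41] z:[121/3,42] -> hit [81/2,41] leaf, test {P7@t=81/2}
    N5 x:[36,73/2] y:[33,36] z:[119/3,121/3] -> miss, prune
    N10 x:[83/2,89/2] y:[35,39] z:[121/3,124/3] -> miss, prune

order=[0, 2, 8, 16, 19, 1, 5, 10]  |boxes|=8  |leaves|=1  hit=P7

== RESULT ==
[0, 2, 8, 16, 19, 1, 5, 10]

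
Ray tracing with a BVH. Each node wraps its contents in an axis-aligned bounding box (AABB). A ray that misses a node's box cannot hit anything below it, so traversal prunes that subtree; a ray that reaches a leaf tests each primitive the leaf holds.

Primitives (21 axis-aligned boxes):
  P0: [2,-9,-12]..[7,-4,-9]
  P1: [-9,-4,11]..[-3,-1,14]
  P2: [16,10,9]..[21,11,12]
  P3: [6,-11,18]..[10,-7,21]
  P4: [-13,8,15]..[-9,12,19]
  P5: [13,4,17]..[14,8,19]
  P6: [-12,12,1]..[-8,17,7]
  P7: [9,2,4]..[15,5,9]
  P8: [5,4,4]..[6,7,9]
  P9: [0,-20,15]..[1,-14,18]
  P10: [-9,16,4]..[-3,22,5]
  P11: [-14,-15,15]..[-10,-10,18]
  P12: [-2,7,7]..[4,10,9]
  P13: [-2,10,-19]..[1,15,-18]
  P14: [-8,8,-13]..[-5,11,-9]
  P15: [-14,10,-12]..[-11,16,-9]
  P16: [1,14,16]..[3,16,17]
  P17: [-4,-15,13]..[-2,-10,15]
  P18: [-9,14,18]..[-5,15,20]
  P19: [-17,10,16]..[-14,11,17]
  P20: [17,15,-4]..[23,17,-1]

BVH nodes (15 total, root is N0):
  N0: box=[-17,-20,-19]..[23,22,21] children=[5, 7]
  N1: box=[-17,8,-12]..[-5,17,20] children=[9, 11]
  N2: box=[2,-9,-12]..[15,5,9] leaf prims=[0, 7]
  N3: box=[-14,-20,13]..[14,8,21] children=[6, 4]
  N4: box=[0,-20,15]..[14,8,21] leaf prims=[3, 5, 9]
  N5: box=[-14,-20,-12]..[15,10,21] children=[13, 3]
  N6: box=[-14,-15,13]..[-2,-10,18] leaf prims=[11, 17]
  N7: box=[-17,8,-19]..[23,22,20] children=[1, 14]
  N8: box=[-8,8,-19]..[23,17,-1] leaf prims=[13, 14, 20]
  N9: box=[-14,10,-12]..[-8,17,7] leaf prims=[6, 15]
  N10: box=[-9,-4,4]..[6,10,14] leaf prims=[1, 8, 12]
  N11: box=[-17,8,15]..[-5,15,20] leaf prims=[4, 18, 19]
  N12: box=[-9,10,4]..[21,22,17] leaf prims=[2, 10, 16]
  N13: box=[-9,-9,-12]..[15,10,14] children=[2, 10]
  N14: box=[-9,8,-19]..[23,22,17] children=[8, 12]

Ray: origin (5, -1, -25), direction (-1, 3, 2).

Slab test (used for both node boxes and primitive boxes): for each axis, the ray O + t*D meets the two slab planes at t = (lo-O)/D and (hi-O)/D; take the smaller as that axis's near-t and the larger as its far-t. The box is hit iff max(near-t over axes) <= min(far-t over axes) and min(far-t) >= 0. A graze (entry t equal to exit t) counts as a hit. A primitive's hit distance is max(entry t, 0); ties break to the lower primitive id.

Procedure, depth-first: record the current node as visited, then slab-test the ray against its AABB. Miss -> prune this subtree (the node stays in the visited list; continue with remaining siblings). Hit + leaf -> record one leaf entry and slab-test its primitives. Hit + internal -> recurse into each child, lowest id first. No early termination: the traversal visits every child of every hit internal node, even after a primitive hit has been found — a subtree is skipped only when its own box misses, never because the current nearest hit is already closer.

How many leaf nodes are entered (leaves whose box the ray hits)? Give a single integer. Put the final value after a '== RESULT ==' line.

Trace the traversal:
N0 x:[-18,22] y:[-19/3,23/3] z:[3,23] -> hit [3,23/3], descend [5, 7]
  N5 x:[-10,19] y:[-19/3,11/3] z:[13/2,23] -> miss, prune
  N7 x:[-18,22] y:[3,23/3] z:[3,45/2] -> hit [3,23/3], descend [1, 14]
    N1 x:[10,22] y:[3,6] z:[13/2,45/2] -> miss, prune
    N14 x:[-18,14] y:[3,23/3] z:[3,21] -> hit [3,23/3], descend [8, 12]
      N8 x:[-18,13] y:[3,6] z:[3,12] -> hit [3,6] leaf, test {P13(miss), P14(miss), P20(miss)}
      N12 x:[-16,14] y:[11/3,23/3] z:[29/2,21] -> miss, prune

Visited [0, 5, 7, 1, 14, 8, 12]. Tests: 7 box, 1 leaf. Nearest: miss.

== RESULT ==
1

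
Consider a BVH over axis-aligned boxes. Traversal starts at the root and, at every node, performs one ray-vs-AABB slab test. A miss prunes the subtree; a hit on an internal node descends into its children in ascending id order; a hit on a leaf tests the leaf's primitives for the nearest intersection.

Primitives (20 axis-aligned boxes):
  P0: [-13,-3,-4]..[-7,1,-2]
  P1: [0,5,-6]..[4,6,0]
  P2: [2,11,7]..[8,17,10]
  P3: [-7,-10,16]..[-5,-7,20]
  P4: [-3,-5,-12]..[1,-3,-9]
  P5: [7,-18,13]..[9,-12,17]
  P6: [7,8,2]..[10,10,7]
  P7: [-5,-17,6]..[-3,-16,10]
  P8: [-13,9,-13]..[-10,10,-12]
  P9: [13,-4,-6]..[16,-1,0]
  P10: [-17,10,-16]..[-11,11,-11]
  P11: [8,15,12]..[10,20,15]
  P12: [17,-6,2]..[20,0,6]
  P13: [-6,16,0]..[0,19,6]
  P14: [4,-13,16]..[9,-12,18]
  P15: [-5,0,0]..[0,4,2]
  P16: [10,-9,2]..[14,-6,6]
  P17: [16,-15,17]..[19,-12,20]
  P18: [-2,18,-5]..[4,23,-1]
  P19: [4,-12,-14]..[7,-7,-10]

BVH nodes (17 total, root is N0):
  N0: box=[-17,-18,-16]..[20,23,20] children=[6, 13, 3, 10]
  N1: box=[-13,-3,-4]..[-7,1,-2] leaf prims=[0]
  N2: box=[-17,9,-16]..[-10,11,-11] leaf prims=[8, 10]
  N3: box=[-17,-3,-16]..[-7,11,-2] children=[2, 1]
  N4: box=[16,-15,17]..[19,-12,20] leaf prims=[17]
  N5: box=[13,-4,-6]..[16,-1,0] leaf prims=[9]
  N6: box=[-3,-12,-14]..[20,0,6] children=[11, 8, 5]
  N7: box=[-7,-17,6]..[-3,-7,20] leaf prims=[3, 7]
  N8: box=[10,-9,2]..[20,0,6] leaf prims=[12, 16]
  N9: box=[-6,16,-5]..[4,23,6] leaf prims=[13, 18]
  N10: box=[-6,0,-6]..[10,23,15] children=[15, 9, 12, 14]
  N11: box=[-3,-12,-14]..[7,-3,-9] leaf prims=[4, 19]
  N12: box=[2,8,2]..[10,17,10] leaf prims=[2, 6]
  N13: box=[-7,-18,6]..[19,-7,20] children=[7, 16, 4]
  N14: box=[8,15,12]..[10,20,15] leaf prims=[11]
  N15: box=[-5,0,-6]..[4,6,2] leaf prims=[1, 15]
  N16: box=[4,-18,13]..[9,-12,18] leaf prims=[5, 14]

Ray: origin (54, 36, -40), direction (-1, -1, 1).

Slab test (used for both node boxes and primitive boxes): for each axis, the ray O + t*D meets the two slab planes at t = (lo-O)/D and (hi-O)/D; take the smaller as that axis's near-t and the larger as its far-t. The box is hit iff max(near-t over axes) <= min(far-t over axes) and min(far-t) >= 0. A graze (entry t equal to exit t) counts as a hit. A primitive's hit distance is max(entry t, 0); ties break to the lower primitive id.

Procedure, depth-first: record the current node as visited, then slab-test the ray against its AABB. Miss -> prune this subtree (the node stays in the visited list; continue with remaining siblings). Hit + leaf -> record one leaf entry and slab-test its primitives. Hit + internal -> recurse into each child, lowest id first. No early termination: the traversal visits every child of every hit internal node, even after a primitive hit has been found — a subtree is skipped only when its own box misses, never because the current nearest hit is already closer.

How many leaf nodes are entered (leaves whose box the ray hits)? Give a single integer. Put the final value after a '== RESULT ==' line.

Traverse from the root:
N0 x:[34,71] y:[13,54] z:[24,60] -> hit [34,54], descend [3, 6, 10, 13]
  N3 x:[61,71] y:[25,39] z:[24,38] -> miss, prune
  N6 x:[34,57] y:[36,48] z:[26,46] -> hit [36,46], descend [5, 8, 11]
    N5 x:[38,41] y:[37,40] z:[34,40] -> hit [38,40] leaf, test {P9@t=38}
    N8 x:[34,44] y:[36,45] z:[42,46] -> hit [42,44] leaf, test {P12(miss), P16@t=42}
    N11 x:[47,57] y:[39,48] z:[26,31] -> miss, prune
  N10 x:[44,60] y:[13,36] z:[34,55] -> miss, prune
  N13 x:[35,61] y:[43,54] z:[46,60] -> hit [46,54], descend [4, 7, 16]
    N4 x:[35,38] y:[48,51] z:[57,60] -> miss, prune
    N7 x:[57,61] y:[43,53] z:[46,60] -> miss, prune
    N16 x:[45,50] y:[48,54] z:[53,58] -> miss, prune

order=[0, 3, 6, 5, 8, 11, 10, 13, 4, 7, 16]  |boxes|=11  |leaves|=2  hit=P9

== RESULT ==
2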